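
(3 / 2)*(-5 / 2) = -15 / 4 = -3.75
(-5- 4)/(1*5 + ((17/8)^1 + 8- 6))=-72/73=-0.99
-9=-9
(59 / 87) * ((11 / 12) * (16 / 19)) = 2596 / 4959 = 0.52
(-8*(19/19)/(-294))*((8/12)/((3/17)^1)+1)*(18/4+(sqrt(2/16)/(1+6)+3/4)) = 43*sqrt(2)/9261+43/63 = 0.69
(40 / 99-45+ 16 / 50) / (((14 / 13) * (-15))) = 1424579 / 519750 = 2.74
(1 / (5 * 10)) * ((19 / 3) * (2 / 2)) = 19 / 150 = 0.13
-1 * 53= -53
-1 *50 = -50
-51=-51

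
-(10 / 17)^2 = -100 / 289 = -0.35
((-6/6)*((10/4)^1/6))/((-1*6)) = 5/72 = 0.07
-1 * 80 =-80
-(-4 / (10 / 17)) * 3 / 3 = 34 / 5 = 6.80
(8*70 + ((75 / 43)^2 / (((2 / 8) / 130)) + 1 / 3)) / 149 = 11883169 / 826503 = 14.38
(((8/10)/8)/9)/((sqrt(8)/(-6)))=-sqrt(2)/60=-0.02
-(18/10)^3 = -729/125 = -5.83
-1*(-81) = 81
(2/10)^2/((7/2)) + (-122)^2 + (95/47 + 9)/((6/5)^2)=2204711017/148050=14891.67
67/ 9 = 7.44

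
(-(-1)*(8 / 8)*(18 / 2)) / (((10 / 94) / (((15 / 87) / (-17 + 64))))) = 9 / 29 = 0.31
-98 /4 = -49 /2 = -24.50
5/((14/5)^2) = 125/196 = 0.64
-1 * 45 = -45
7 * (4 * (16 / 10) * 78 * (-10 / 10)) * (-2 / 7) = 4992 / 5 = 998.40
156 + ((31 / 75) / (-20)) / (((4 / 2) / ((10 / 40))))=1871969 / 12000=156.00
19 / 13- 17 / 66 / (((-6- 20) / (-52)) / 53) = -11086 / 429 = -25.84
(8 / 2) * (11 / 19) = 44 / 19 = 2.32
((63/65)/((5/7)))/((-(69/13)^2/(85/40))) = -10829/105800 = -0.10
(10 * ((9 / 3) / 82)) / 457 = 15 / 18737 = 0.00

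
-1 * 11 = -11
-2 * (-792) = 1584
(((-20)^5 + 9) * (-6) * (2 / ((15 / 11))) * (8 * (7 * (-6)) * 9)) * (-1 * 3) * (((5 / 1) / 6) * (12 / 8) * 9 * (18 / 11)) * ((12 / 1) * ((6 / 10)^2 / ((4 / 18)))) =91424600979586.56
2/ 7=0.29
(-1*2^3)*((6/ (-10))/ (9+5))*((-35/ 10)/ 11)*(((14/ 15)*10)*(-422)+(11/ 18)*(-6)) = 23654/ 55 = 430.07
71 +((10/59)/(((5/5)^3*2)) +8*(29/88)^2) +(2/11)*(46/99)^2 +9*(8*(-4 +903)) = 3297463755281/50886792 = 64799.99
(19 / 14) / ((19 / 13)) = 13 / 14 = 0.93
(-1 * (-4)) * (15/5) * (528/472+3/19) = 17172/1121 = 15.32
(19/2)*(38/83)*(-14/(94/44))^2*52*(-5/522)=-4451967520/47853567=-93.03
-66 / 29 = -2.28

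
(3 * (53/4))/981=53/1308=0.04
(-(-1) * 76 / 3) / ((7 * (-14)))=-38 / 147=-0.26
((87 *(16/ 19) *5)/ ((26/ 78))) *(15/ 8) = 39150/ 19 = 2060.53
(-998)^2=996004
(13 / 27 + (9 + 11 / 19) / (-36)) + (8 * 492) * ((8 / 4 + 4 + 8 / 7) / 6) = 33654347 / 7182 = 4685.93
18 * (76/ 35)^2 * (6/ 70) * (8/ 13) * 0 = 0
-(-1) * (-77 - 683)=-760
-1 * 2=-2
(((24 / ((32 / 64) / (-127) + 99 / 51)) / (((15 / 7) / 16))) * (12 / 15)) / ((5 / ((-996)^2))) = 2193164845056 / 149375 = 14682275.11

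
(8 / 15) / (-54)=-4 / 405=-0.01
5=5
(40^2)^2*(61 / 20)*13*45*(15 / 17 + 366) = 28488620160000 / 17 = 1675801185882.35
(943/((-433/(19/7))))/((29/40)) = -716680/87899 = -8.15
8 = 8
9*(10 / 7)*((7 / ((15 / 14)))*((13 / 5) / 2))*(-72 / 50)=-19656 / 125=-157.25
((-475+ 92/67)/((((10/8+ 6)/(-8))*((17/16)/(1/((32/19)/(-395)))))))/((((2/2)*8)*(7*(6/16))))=-3810498640/693651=-5493.39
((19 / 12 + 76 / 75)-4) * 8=-842 / 75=-11.23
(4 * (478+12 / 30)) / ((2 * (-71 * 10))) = -2392 / 1775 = -1.35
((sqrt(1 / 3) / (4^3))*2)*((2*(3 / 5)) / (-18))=-sqrt(3) / 1440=-0.00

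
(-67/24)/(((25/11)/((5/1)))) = -737/120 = -6.14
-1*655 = -655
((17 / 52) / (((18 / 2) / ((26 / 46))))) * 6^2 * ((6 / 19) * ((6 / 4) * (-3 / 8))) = -459 / 3496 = -0.13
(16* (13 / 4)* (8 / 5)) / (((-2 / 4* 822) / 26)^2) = 281216 / 844605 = 0.33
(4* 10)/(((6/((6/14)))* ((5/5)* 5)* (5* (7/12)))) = 48/245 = 0.20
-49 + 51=2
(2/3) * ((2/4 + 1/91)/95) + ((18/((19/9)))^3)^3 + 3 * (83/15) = 34966048676575587007218/146822902489445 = 238151188.16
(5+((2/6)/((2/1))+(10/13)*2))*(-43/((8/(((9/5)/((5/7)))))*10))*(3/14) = -202401/104000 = -1.95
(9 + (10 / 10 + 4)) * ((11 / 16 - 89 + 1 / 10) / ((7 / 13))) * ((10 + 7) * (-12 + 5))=10917179 / 40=272929.48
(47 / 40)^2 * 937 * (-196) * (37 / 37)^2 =-101421817 / 400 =-253554.54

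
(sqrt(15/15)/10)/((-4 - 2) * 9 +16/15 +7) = -3/1378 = -0.00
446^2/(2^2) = 49729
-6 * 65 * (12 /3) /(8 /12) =-2340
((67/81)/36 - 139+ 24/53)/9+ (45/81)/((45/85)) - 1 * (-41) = 26.66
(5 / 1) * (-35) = -175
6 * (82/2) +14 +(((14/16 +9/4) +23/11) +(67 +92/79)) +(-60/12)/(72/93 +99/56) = 10167494633/30679176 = 331.41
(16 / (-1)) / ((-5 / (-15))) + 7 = -41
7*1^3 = 7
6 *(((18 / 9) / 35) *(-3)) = -36 / 35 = -1.03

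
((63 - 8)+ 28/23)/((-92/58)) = -37497/1058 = -35.44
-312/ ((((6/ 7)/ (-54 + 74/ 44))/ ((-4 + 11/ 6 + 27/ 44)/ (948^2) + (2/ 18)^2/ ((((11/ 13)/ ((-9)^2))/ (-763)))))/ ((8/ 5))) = -11204243217846497/ 407786940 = -27475728.42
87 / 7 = 12.43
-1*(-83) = 83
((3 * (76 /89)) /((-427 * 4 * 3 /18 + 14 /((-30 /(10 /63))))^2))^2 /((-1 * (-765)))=191850201 /147005117988726703360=0.00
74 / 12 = 37 / 6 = 6.17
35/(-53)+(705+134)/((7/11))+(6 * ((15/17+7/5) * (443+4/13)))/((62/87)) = 7353304926/747565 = 9836.34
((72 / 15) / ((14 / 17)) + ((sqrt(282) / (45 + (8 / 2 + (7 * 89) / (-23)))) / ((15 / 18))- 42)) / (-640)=633 / 11200- 23 * sqrt(282) / 268800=0.06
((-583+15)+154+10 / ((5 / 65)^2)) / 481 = 1276 / 481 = 2.65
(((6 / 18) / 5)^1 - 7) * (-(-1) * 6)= -41.60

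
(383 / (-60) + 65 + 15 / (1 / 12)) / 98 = 14317 / 5880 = 2.43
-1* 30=-30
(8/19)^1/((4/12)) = 24/19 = 1.26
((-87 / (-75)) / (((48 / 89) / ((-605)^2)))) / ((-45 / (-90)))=37788421 / 24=1574517.54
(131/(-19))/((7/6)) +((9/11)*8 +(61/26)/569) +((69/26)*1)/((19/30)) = 104540573/21643622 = 4.83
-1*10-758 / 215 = -2908 / 215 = -13.53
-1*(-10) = 10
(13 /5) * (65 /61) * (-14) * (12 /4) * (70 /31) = -496860 /1891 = -262.75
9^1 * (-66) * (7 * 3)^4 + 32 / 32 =-115521713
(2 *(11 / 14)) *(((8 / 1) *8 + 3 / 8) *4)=5665 / 14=404.64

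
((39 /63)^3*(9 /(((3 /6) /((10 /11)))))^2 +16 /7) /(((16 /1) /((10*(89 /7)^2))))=13521463840 /2033647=6648.87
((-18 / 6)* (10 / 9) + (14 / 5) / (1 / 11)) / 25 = 412 / 375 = 1.10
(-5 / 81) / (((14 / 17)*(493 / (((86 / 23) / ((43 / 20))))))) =-100 / 378189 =-0.00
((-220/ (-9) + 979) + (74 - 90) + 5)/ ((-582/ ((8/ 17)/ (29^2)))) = -0.00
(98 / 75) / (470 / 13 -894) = -637 / 418200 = -0.00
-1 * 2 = -2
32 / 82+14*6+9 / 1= 3829 / 41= 93.39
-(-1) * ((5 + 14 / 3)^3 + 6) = 24551 / 27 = 909.30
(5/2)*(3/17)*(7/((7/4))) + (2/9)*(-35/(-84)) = 1.86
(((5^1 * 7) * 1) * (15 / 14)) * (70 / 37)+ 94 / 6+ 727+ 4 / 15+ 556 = 760283 / 555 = 1369.88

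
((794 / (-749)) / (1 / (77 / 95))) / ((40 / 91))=-397397 / 203300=-1.95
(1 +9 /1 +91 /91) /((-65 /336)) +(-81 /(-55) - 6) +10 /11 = -43243 /715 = -60.48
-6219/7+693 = -195.43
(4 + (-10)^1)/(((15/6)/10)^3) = -384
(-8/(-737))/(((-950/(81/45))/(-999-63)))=38232/1750375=0.02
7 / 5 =1.40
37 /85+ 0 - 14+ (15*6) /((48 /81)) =94051 /680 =138.31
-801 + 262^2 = 67843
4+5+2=11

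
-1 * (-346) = 346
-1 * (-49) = 49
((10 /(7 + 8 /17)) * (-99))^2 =283248900 /16129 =17561.47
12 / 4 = 3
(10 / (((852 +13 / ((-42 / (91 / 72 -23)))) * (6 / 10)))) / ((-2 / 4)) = -100800 / 2596793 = -0.04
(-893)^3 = -712121957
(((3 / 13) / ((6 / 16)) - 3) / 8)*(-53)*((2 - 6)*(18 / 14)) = -14787 / 182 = -81.25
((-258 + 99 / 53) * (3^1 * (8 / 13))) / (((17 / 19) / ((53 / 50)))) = -123804 / 221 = -560.20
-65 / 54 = -1.20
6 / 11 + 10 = 116 / 11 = 10.55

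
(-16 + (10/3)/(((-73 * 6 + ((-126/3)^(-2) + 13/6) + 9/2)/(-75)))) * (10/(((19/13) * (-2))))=762640840/14456549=52.75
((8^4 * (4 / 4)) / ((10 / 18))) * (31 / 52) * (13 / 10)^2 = 928512 / 125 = 7428.10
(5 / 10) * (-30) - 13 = -28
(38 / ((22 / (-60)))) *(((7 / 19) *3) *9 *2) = -22680 / 11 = -2061.82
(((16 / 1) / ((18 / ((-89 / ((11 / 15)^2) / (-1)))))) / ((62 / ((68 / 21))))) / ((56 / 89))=6732850 / 551397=12.21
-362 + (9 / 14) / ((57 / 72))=-48038 / 133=-361.19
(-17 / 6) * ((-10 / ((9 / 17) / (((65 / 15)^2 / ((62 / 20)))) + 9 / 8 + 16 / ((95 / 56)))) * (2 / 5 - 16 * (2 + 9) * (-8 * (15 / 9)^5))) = 163327911982352 / 3388525407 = 48200.29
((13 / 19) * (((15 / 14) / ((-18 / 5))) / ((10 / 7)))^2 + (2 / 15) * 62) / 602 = 453977 / 32941440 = 0.01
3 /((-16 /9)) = -27 /16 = -1.69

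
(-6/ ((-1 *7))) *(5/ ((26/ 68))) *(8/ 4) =2040/ 91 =22.42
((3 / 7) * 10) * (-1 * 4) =-120 / 7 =-17.14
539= 539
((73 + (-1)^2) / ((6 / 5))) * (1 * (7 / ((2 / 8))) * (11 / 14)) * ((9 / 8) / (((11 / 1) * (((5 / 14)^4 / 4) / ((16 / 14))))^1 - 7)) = -89344640 / 407479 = -219.26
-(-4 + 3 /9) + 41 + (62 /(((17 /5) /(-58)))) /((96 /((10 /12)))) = 86869 /2448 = 35.49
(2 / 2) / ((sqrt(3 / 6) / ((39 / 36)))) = 13 * sqrt(2) / 12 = 1.53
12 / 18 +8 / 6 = 2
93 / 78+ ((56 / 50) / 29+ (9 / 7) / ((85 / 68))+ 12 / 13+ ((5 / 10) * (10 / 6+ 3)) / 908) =572421467 / 179715900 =3.19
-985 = -985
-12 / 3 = -4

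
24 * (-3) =-72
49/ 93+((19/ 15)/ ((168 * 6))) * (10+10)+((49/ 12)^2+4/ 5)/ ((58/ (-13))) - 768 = -20970129763/ 27185760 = -771.36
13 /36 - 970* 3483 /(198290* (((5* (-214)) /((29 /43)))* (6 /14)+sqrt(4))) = 9486329239 /24560516664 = 0.39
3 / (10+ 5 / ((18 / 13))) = 54 / 245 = 0.22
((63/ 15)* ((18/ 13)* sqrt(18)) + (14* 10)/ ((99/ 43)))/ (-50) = -602/ 495 - 567* sqrt(2)/ 1625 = -1.71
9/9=1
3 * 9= 27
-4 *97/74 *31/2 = -3007/37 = -81.27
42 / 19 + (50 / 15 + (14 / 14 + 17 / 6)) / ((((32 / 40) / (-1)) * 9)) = 4987 / 4104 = 1.22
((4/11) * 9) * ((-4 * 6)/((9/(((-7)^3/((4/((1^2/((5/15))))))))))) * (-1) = -24696/11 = -2245.09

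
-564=-564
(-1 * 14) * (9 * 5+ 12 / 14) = -642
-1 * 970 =-970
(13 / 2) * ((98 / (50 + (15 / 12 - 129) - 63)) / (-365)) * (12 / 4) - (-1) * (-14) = -13.96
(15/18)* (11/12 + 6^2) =2215/72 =30.76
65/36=1.81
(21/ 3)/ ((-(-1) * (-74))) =-7/ 74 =-0.09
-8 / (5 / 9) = -72 / 5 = -14.40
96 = 96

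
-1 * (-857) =857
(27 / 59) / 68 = 27 / 4012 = 0.01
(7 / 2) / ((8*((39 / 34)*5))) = 119 / 1560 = 0.08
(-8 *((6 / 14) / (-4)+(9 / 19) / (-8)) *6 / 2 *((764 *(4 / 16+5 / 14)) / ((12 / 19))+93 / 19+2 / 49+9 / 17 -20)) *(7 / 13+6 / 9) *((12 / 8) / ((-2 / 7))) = -1137434583399 / 62548304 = -18184.90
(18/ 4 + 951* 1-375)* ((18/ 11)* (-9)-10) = -157896/ 11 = -14354.18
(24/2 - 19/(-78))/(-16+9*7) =955/3666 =0.26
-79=-79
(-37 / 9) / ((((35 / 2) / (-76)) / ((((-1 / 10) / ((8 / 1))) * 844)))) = -188.36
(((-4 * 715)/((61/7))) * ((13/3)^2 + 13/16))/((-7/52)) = 26221195/549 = 47761.74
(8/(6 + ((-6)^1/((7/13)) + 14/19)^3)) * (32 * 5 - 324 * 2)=4592347424/1318437641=3.48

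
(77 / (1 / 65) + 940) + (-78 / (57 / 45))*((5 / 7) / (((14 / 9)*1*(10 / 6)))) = 5519000 / 931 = 5928.03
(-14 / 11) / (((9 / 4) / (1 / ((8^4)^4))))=-7 / 3483252836794368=-0.00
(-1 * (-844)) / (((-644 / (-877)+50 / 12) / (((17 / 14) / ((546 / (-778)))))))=-287933132 / 966329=-297.97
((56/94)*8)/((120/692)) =19376/705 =27.48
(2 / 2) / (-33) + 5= 4.97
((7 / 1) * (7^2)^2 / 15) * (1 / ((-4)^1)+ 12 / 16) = 16807 / 30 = 560.23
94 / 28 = 47 / 14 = 3.36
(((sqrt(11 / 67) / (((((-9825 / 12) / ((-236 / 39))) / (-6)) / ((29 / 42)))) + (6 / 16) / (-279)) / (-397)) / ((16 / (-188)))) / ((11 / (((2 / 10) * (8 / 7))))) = -2573344 * sqrt(737) / 9155877856125 - 47 / 56858340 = -0.00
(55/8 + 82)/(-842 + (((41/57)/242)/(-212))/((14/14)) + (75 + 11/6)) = -259899651/2237598349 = -0.12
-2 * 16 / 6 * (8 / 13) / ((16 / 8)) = -64 / 39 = -1.64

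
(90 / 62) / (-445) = -9 / 2759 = -0.00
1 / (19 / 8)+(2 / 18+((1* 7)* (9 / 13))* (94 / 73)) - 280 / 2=-21620039 / 162279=-133.23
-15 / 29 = -0.52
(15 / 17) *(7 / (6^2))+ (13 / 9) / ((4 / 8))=1873 / 612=3.06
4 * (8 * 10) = 320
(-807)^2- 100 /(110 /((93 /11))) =78800199 /121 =651241.31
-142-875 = -1017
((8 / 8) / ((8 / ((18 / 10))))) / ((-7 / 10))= -9 / 28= -0.32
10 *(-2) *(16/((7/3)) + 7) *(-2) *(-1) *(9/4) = -1247.14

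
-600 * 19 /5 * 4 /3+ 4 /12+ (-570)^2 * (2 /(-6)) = -334019 /3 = -111339.67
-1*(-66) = 66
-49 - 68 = -117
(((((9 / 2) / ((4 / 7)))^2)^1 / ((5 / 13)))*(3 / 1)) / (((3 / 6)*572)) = 11907 / 7040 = 1.69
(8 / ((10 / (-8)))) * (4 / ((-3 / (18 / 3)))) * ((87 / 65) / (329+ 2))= 22272 / 107575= 0.21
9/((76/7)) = 63/76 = 0.83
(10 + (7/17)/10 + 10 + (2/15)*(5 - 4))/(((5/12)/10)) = 41156/85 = 484.19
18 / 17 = 1.06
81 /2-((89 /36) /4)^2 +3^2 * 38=7923599 /20736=382.12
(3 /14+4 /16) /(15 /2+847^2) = 13 /20087662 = 0.00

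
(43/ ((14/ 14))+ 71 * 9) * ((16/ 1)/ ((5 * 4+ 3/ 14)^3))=1.32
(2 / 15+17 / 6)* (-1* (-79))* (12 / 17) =14062 / 85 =165.44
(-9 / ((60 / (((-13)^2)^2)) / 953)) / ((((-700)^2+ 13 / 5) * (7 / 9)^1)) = -244967697 / 22866788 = -10.71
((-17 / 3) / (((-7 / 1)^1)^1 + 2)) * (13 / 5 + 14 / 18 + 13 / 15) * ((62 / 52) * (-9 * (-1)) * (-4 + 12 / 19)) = -3221024 / 18525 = -173.87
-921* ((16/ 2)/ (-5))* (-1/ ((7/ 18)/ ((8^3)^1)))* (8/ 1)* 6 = -3259367424/ 35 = -93124783.54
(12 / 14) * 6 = 36 / 7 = 5.14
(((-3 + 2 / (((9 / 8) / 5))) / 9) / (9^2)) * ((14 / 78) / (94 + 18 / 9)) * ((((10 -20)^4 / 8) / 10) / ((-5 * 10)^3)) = -371 / 24564384000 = -0.00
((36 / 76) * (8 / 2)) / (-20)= -9 / 95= -0.09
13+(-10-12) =-9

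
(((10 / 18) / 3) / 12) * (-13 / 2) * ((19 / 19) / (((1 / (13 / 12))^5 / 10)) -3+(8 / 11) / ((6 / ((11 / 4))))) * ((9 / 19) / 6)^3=-99104785 / 163846914048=-0.00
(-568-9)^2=332929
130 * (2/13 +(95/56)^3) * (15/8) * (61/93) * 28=17533088175/777728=22543.98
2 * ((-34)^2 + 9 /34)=39313 /17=2312.53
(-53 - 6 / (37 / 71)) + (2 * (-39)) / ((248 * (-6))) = -591495 / 9176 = -64.46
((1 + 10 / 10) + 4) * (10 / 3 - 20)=-100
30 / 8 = 15 / 4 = 3.75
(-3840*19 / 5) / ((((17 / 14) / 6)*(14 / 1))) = -87552 / 17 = -5150.12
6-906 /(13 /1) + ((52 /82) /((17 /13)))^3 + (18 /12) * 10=-213837428473 /4401915349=-48.58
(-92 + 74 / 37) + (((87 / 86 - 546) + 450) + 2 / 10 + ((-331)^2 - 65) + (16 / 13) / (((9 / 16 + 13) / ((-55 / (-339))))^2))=3306704457569927137 / 30250368676710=109311.21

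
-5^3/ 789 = -0.16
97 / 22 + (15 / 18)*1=173 / 33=5.24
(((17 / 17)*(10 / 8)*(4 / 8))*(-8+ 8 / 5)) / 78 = -2 / 39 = -0.05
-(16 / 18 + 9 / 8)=-145 / 72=-2.01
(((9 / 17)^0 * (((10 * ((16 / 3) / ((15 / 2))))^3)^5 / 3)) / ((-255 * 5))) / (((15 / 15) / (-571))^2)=-403619208348644670208385361117184 / 787533580262032425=-512510473793828.97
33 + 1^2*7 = 40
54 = 54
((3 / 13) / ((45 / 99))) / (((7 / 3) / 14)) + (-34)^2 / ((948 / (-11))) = -159709 / 15405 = -10.37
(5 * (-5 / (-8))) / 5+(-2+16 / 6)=31 / 24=1.29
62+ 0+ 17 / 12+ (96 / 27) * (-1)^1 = 2155 / 36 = 59.86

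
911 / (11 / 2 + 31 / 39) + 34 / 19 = 1366796 / 9329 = 146.51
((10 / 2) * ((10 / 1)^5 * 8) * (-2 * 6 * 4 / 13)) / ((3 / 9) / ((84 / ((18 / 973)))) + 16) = -871808000000 / 944463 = -923072.69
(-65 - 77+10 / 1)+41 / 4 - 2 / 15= -7313 / 60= -121.88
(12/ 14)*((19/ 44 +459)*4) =121290/ 77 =1575.19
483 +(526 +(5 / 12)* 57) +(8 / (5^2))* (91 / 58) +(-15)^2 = 3648931 / 2900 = 1258.25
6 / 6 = 1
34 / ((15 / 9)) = 102 / 5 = 20.40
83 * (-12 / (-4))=249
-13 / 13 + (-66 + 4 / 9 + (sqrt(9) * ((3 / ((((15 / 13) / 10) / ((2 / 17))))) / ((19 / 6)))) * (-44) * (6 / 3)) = -934789 / 2907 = -321.56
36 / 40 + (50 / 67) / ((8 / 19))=3581 / 1340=2.67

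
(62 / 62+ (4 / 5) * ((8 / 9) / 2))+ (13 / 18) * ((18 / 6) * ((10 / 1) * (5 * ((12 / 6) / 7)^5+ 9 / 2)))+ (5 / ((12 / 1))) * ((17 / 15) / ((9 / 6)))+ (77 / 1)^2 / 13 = 16383816413 / 29496285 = 555.45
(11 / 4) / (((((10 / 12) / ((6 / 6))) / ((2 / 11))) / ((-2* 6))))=-36 / 5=-7.20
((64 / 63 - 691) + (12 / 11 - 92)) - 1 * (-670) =-76849 / 693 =-110.89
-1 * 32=-32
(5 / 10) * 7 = 7 / 2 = 3.50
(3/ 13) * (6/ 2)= 9/ 13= 0.69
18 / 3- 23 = -17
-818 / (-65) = 818 / 65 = 12.58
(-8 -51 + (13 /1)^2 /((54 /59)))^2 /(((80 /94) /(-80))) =-2163702575 /1458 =-1484020.97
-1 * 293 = -293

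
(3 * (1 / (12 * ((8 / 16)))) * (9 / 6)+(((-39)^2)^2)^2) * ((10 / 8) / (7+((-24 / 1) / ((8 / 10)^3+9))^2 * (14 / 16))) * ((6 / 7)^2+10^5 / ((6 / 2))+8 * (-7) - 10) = 123340080160390902272715835 / 6966250424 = 17705375582747052.60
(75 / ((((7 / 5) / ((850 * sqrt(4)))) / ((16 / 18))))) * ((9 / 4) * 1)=1275000 / 7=182142.86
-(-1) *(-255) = -255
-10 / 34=-5 / 17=-0.29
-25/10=-5/2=-2.50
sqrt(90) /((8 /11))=33 * sqrt(10) /8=13.04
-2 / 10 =-1 / 5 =-0.20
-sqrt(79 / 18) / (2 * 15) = -sqrt(158) / 180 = -0.07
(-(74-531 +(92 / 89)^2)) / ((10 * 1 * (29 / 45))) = 32502897 / 459418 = 70.75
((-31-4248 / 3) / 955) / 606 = -1447 / 578730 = -0.00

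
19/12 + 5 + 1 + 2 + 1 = 127/12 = 10.58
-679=-679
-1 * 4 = -4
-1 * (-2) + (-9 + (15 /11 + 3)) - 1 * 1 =-40 /11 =-3.64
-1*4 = -4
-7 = -7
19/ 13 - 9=-7.54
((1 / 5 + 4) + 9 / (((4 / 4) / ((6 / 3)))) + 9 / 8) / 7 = 3.33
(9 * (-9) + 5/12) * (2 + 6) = -1934/3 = -644.67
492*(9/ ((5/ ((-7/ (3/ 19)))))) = -196308/ 5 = -39261.60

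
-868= -868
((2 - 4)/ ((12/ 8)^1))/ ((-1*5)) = 4/ 15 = 0.27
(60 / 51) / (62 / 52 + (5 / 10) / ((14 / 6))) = 455 / 544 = 0.84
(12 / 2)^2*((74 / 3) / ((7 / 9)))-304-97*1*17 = -5679 / 7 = -811.29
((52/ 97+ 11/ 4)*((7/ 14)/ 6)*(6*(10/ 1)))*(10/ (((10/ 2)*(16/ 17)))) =108375/ 3104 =34.91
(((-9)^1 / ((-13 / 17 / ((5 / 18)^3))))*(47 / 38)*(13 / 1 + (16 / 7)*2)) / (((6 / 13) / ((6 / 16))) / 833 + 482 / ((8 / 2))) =0.05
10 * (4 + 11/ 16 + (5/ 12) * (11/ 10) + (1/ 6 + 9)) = 1145/ 8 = 143.12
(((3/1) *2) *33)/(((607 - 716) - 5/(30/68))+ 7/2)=-1188/701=-1.69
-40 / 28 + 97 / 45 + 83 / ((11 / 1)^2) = 53854 / 38115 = 1.41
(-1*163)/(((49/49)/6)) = -978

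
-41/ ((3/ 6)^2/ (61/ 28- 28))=29643/ 7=4234.71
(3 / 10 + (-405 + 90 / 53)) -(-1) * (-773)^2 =316476779 / 530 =597126.00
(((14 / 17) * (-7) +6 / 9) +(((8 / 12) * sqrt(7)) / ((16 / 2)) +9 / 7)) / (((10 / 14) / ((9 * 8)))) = -32664 / 85 +42 * sqrt(7) / 5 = -362.06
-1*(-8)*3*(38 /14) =65.14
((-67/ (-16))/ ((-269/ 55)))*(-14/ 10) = 5159/ 4304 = 1.20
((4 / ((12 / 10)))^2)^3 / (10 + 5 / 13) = 2600000 / 19683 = 132.09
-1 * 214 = -214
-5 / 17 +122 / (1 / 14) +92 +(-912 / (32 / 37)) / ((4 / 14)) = -128591 / 68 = -1891.04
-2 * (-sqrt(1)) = 2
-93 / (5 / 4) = -372 / 5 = -74.40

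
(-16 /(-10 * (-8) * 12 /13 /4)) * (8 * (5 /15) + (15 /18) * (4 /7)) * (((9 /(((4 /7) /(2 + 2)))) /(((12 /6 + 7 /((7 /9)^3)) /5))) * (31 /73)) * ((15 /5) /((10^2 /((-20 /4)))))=1954953 /603710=3.24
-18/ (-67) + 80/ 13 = 5594/ 871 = 6.42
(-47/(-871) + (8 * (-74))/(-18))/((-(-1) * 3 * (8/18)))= 258239/10452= 24.71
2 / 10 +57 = 286 / 5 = 57.20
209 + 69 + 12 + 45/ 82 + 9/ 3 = 24071/ 82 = 293.55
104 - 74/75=7726/75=103.01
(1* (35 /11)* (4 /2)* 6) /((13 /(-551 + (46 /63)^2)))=-43696060 /27027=-1616.76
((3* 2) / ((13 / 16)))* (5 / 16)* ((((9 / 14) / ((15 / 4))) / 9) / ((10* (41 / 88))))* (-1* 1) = -176 / 18655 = -0.01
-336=-336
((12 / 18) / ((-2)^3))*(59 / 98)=-59 / 1176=-0.05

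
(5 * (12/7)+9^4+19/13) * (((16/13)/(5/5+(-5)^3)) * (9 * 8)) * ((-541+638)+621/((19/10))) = -1386836378496/696787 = -1990330.44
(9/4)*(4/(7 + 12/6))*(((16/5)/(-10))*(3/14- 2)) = 4/7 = 0.57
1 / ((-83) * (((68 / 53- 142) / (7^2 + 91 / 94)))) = 22631 / 5289756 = 0.00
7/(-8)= -7/8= -0.88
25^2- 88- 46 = 491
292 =292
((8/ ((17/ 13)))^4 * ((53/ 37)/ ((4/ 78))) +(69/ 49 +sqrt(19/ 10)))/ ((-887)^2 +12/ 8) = sqrt(190)/ 7867705 +11849104911474/ 238271200481993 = 0.05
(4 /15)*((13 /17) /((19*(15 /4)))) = 208 /72675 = 0.00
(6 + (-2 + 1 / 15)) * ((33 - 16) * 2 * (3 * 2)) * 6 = 24888 / 5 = 4977.60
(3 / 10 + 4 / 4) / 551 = 13 / 5510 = 0.00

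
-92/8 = -23/2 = -11.50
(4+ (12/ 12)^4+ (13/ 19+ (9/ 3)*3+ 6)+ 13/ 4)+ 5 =2199/ 76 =28.93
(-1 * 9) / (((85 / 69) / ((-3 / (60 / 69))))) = 42849 / 1700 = 25.21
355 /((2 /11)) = 1952.50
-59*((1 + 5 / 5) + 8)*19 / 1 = -11210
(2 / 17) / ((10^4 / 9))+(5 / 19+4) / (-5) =-0.85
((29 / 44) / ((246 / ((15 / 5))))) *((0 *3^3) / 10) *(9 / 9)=0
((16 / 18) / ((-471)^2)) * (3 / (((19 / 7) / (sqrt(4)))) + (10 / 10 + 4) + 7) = 80 / 1404993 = 0.00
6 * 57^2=19494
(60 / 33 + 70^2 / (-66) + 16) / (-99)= 1862 / 3267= 0.57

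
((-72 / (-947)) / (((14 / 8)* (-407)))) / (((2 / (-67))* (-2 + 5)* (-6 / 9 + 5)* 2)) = 4824 / 35074039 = 0.00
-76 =-76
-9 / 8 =-1.12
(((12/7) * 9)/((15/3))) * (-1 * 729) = -78732/35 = -2249.49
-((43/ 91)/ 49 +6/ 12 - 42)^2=-136908140121/ 79530724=-1721.45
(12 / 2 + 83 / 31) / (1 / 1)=269 / 31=8.68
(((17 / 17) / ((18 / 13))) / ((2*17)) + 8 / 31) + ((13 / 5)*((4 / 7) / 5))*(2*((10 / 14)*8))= 17082959 / 4648140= 3.68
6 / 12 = 1 / 2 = 0.50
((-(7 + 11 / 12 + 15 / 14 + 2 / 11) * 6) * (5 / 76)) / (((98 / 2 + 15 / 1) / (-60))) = 635475 / 187264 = 3.39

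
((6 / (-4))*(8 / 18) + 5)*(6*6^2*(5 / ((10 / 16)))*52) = 389376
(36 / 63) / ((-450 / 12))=-8 / 525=-0.02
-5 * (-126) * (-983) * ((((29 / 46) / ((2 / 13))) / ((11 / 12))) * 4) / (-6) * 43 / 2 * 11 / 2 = 5019655095 / 23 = 218245873.70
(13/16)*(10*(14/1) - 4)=221/2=110.50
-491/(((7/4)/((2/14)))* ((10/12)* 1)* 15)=-3928/1225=-3.21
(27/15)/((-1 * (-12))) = 3/20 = 0.15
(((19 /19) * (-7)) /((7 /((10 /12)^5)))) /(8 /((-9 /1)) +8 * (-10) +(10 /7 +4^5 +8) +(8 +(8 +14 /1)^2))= -21875 /78629184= -0.00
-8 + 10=2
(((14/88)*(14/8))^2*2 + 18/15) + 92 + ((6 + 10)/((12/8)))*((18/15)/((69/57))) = 185109907/1781120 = 103.93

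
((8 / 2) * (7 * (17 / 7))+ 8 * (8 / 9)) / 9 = 676 / 81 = 8.35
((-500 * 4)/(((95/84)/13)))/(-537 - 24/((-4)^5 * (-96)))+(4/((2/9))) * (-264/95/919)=8210612940144/192031974665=42.76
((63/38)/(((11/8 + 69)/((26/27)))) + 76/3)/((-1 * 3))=-813700/96273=-8.45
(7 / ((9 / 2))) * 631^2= 619361.56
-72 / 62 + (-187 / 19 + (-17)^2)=163740 / 589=278.00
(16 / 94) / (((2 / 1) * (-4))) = -0.02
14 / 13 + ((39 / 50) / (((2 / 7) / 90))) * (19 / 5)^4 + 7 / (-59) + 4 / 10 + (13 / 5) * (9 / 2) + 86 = 123033630612 / 2396875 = 51330.85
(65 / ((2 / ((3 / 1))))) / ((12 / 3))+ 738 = 6099 / 8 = 762.38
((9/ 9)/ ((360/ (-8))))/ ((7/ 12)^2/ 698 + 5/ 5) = -11168/ 502805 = -0.02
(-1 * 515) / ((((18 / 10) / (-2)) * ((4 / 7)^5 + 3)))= 17311210 / 92601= 186.94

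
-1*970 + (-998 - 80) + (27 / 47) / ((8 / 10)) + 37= -377933 / 188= -2010.28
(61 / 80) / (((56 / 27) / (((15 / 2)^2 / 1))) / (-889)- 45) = -9412605 / 555498512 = -0.02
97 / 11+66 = 823 / 11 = 74.82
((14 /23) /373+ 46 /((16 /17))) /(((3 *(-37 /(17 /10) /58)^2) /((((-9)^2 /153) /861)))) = 47959300797 /674142967400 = 0.07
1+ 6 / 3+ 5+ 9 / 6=19 / 2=9.50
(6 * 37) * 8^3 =113664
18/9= 2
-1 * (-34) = 34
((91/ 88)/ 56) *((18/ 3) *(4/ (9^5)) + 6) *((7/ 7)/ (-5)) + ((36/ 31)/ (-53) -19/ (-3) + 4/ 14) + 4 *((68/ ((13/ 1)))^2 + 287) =85109842912750339/ 67332736991520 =1264.02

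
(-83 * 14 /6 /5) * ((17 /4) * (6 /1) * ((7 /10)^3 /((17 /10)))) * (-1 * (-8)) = -199283 /125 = -1594.26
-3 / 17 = -0.18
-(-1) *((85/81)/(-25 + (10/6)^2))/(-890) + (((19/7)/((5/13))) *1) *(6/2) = 47483399/2242800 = 21.17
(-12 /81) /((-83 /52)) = 208 /2241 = 0.09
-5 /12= -0.42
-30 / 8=-15 / 4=-3.75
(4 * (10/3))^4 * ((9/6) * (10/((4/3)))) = 3200000/9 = 355555.56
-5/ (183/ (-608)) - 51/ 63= 20243/ 1281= 15.80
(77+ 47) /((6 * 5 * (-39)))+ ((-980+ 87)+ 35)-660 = -888092 /585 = -1518.11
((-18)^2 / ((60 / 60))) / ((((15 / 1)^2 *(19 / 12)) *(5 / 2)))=864 / 2375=0.36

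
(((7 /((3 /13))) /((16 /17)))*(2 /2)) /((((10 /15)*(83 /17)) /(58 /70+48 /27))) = 3084497 /119520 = 25.81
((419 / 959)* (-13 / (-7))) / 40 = 5447 / 268520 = 0.02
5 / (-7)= -5 / 7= -0.71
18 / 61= 0.30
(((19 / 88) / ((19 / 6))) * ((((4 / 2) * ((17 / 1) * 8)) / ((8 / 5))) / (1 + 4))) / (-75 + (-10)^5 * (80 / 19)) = -969 / 176031350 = -0.00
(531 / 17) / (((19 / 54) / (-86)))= -2465964 / 323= -7634.56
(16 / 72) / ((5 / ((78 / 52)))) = 1 / 15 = 0.07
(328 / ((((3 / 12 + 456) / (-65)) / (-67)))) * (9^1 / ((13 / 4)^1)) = 3164544 / 365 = 8669.98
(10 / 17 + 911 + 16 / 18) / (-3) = -139609 / 459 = -304.16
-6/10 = -3/5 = -0.60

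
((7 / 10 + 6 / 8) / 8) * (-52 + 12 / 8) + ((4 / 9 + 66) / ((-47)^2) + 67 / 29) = -1256913941 / 184495680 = -6.81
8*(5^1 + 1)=48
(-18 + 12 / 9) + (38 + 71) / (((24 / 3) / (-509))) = -6951.79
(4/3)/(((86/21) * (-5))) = -14/215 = -0.07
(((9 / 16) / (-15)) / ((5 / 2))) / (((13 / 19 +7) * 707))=-57 / 20644400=-0.00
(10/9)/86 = 5/387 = 0.01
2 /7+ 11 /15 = 107 /105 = 1.02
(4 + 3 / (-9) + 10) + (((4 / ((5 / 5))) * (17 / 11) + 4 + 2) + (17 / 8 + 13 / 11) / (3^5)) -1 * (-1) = 191473 / 7128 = 26.86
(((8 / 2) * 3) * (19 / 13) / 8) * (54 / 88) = 1539 / 1144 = 1.35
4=4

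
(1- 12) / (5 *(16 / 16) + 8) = -11 / 13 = -0.85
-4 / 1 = -4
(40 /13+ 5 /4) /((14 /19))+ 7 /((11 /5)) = 72505 /8008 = 9.05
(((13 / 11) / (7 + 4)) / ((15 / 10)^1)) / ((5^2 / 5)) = 26 / 1815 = 0.01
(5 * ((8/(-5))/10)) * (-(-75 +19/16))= -59.05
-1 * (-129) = 129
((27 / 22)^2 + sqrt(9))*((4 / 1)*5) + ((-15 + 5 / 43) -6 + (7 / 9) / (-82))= 265833245 / 3839814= 69.23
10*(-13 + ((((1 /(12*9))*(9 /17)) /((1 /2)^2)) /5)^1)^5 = -799452225952003648 /215640781875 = -3707333.18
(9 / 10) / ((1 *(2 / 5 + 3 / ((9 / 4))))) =27 / 52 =0.52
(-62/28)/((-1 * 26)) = 31/364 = 0.09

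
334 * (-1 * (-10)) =3340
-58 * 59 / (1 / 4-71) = 13688 / 283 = 48.37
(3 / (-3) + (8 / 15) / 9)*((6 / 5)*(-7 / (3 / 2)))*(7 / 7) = 3556 / 675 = 5.27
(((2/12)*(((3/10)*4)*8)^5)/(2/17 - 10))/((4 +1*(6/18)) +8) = -90243072/809375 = -111.50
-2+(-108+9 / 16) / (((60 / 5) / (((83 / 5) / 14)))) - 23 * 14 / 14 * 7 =-777799 / 4480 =-173.62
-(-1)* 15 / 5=3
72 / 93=24 / 31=0.77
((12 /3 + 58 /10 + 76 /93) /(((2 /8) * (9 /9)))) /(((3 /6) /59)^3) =32446595936 /465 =69777625.67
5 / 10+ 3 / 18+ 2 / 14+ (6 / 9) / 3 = 65 / 63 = 1.03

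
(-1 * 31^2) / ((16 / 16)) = -961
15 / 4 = 3.75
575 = 575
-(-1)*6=6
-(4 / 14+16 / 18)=-74 / 63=-1.17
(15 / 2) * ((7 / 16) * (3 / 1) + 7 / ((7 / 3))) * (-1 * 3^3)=-27945 / 32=-873.28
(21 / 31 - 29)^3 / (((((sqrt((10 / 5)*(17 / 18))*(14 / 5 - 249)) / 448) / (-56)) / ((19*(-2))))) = 9678865267384320*sqrt(17) / 623436257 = 64011329.76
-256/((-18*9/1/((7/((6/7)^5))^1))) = 470596/19683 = 23.91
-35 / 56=-5 / 8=-0.62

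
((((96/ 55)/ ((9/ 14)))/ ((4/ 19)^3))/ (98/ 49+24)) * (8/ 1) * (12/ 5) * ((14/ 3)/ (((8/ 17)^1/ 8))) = 182833504/ 10725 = 17047.41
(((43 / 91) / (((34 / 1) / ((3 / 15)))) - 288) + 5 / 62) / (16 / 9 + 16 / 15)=-155335671 / 1534624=-101.22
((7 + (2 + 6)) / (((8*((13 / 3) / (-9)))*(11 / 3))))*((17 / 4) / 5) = -0.90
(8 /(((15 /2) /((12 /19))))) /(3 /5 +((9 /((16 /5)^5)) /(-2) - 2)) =-134217728 /281593091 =-0.48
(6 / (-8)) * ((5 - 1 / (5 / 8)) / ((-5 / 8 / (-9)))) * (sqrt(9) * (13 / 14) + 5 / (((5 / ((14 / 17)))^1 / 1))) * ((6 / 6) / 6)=-7731 / 350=-22.09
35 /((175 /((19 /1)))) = 19 /5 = 3.80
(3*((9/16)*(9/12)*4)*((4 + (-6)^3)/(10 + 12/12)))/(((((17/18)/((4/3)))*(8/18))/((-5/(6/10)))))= 965925/374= 2582.69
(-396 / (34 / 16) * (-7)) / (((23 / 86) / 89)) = 169735104 / 391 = 434105.13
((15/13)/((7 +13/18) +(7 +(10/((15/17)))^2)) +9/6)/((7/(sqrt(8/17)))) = 33681 * sqrt(34)/1328873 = 0.15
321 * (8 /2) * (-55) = -70620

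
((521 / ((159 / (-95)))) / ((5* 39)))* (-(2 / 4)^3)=9899 / 49608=0.20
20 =20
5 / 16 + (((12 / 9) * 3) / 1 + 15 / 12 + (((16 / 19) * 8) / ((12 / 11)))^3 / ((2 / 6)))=703321387 / 987696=712.08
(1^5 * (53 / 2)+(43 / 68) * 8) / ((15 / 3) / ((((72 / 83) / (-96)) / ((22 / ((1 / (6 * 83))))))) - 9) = -0.00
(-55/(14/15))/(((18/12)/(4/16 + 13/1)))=-14575/28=-520.54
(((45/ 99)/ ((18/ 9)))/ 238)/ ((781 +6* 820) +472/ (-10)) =25/ 148016484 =0.00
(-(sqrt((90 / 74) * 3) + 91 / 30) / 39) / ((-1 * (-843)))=-7 / 75870 - sqrt(555) / 405483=-0.00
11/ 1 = 11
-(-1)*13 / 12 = 13 / 12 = 1.08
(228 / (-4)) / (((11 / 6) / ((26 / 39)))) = -228 / 11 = -20.73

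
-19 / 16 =-1.19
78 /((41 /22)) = 1716 /41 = 41.85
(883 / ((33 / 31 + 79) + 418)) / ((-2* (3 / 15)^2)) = -136865 / 6176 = -22.16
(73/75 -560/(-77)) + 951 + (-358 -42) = 461378/825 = 559.25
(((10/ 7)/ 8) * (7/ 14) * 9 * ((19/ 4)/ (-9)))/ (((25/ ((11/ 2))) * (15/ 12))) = -209/ 2800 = -0.07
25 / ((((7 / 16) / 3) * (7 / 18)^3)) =6998400 / 2401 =2914.79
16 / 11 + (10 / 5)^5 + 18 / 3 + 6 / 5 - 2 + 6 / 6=2181 / 55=39.65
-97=-97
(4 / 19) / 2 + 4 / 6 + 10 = 614 / 57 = 10.77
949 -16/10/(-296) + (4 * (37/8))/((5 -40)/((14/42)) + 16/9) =326140023/343730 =948.83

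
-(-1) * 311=311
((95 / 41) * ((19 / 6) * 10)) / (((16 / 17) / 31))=4756175 / 1968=2416.76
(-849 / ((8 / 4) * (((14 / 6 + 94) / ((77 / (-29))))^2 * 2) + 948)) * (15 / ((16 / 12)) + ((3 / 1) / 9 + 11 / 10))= -11491985043 / 6631017440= -1.73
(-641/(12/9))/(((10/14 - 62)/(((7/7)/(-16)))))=-4487/9152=-0.49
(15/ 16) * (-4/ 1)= -3.75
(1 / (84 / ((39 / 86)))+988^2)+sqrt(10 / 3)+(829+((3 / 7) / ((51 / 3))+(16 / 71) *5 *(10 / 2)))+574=sqrt(30) / 3+405887686685 / 415208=977554.49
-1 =-1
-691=-691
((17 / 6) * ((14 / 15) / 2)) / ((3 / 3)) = 119 / 90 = 1.32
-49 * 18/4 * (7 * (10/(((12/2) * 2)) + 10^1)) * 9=-601965/4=-150491.25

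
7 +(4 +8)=19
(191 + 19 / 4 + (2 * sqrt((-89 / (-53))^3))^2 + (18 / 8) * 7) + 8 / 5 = 345455647 / 1488770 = 232.04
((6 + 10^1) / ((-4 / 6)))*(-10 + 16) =-144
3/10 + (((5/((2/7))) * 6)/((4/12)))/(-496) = -831/2480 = -0.34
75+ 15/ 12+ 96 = 689/ 4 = 172.25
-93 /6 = -31 /2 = -15.50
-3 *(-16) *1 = 48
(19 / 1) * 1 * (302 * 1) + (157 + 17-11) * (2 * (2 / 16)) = 5778.75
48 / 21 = 16 / 7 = 2.29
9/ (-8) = -9/ 8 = -1.12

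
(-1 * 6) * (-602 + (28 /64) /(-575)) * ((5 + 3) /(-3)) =-5538407 /575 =-9632.01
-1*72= -72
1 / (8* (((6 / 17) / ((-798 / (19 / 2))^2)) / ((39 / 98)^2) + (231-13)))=77571 / 135284020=0.00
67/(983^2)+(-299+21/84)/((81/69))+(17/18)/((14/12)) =-185317752635/730514484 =-253.68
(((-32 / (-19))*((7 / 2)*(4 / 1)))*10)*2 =8960 / 19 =471.58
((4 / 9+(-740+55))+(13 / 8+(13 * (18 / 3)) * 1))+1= -43483 / 72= -603.93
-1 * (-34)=34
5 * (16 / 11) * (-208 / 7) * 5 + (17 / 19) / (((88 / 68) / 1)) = -3159577 / 2926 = -1079.83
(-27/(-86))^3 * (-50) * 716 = -88081425/79507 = -1107.84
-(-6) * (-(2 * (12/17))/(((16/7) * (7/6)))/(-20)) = 27/170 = 0.16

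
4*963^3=3572225388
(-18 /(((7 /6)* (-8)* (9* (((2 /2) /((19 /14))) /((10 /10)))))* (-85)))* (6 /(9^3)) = -19 /674730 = -0.00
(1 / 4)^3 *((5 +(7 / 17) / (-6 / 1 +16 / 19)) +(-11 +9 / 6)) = -545 / 7616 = -0.07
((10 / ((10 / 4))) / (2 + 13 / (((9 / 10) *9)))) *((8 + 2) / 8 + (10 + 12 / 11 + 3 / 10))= 225261 / 16060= 14.03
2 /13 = 0.15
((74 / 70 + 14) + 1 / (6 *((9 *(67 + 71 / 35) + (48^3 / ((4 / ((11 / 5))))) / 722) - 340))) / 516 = 14602975609 / 500420783520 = 0.03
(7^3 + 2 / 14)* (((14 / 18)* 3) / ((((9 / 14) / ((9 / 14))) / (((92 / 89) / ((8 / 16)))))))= 441968 / 267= 1655.31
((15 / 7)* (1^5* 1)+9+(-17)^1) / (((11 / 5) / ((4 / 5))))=-164 / 77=-2.13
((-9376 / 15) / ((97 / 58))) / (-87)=18752 / 4365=4.30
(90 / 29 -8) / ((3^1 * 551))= -142 / 47937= -0.00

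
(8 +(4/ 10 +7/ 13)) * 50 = 5810/ 13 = 446.92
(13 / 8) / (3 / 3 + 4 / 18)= 117 / 88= 1.33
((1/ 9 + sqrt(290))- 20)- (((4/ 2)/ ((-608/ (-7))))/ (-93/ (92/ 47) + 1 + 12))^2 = -10422398743289/ 524031210000 + sqrt(290) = -2.86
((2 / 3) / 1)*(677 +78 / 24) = 907 / 2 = 453.50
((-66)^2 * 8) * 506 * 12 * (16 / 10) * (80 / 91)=297631023.82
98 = 98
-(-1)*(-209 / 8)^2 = 43681 / 64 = 682.52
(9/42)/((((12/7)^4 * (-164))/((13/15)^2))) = -57967/510105600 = -0.00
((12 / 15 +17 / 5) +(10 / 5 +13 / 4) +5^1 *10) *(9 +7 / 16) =179539 / 320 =561.06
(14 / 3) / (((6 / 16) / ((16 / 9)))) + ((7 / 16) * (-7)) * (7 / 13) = 344953 / 16848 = 20.47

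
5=5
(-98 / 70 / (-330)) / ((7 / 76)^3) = 219488 / 40425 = 5.43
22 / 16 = 1.38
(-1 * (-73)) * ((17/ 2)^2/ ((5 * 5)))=21097/ 100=210.97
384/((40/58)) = 2784/5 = 556.80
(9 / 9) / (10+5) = 1 / 15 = 0.07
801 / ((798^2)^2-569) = 801 / 405519333847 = 0.00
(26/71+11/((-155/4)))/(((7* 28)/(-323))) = -146319/1078490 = -0.14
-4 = -4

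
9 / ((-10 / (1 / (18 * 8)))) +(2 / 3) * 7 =2237 / 480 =4.66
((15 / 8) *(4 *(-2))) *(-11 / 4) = 165 / 4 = 41.25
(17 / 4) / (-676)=-17 / 2704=-0.01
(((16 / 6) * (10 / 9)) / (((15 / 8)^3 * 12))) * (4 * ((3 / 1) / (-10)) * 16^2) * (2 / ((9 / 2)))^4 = -268435456 / 597871125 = -0.45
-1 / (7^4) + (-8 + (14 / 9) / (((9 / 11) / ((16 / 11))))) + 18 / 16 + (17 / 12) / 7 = -6079637 / 1555848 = -3.91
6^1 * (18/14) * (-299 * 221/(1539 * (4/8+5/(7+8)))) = -264316/665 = -397.47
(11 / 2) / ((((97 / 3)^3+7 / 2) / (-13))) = -3861 / 1825535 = -0.00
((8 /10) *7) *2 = 11.20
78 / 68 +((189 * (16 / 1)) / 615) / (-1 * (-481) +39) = 523959 / 453050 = 1.16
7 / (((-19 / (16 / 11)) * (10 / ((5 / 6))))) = -28 / 627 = -0.04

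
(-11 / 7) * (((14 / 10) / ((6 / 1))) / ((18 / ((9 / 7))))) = -11 / 420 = -0.03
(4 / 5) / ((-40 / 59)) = -59 / 50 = -1.18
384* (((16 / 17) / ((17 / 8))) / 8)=6144 / 289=21.26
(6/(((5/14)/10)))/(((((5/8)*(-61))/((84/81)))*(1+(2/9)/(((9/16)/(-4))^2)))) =-1016064/2720905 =-0.37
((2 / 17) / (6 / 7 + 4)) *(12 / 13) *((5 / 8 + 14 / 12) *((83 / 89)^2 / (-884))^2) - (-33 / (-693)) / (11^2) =-368377381261588583 / 936139159180783862304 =-0.00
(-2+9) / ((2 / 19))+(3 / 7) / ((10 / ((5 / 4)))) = 3727 / 56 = 66.55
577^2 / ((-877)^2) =332929 / 769129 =0.43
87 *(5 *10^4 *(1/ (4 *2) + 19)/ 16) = 41596875/ 8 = 5199609.38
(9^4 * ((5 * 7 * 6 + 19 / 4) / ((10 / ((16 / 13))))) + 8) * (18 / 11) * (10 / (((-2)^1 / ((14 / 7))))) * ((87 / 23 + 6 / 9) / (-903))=13842406504 / 989989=13982.38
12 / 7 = 1.71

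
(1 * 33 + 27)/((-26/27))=-810/13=-62.31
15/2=7.50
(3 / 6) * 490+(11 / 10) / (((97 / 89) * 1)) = 238629 / 970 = 246.01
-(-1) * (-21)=-21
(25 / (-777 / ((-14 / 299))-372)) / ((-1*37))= -10 / 240093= -0.00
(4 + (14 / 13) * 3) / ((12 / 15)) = 235 / 26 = 9.04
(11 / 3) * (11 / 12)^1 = 121 / 36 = 3.36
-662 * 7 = -4634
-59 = -59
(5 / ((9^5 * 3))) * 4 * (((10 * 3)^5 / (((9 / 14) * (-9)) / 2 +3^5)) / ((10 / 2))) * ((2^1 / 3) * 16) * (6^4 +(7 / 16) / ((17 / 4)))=7896896000000 / 249954417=31593.34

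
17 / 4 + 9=53 / 4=13.25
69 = 69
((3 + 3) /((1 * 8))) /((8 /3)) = 9 /32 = 0.28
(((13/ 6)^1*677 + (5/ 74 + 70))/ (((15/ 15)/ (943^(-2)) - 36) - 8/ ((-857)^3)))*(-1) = -107377010794628/ 62125693233542787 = -0.00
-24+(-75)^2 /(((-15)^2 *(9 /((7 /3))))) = -473 /27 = -17.52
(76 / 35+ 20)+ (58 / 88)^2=22.61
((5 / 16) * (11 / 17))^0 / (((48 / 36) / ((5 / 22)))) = 15 / 88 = 0.17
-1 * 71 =-71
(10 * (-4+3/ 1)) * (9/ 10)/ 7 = -9/ 7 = -1.29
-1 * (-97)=97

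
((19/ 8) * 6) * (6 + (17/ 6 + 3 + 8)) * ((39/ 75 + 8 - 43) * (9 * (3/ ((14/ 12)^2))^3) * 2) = -789157289952/ 420175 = -1878163.36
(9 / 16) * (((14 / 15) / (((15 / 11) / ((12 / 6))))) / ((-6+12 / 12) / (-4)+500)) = 77 / 50125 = 0.00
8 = 8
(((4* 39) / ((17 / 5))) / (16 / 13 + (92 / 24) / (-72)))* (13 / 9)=6327360 / 112421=56.28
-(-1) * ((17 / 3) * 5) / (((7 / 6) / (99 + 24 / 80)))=2411.57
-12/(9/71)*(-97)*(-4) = -110192/3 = -36730.67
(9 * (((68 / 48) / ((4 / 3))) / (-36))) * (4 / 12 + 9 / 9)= -17 / 48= -0.35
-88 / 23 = -3.83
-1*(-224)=224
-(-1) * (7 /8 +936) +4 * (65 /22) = 83485 /88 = 948.69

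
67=67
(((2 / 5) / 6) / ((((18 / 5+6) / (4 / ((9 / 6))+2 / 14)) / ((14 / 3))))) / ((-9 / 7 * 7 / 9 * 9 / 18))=-59 / 324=-0.18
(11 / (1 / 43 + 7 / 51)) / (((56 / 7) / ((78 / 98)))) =85527 / 12544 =6.82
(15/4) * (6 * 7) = 315/2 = 157.50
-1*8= -8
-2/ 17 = -0.12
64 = 64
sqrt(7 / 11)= sqrt(77) / 11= 0.80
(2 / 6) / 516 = 1 / 1548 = 0.00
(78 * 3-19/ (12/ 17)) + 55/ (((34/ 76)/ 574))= 14438165/ 204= 70775.32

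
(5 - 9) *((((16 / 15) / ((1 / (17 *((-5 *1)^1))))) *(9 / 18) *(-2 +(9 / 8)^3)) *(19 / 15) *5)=-95285 / 144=-661.70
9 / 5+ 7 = 44 / 5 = 8.80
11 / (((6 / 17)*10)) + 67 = 4207 / 60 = 70.12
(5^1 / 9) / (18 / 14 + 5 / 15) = 35 / 102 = 0.34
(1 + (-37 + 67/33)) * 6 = -2242/11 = -203.82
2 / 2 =1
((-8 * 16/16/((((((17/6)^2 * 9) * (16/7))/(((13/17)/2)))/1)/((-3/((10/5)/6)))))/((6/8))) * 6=6552/4913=1.33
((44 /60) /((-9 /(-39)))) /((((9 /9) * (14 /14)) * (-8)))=-143 /360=-0.40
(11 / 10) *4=22 / 5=4.40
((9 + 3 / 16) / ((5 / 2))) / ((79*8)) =147 / 25280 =0.01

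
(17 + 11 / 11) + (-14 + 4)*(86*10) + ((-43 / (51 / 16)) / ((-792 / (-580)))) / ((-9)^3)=-31587897742 / 3680721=-8581.99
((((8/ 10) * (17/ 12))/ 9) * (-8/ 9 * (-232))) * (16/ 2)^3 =16154624/ 1215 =13295.99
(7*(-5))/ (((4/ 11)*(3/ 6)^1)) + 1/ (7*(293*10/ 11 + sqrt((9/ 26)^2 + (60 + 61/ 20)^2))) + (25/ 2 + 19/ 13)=-8900433688678037/ 49851790676961-31460*sqrt(268738549)/ 3834753128997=-178.54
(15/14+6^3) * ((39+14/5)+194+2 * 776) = 3880803/10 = 388080.30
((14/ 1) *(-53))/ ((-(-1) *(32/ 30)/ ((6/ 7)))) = -596.25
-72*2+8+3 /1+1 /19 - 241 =-7105 /19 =-373.95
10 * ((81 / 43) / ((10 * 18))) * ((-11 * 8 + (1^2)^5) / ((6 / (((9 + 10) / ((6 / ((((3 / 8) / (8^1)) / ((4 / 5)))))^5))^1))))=-0.00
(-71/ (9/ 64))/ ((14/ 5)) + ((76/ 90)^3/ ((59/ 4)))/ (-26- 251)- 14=-2025720472166/ 10424791125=-194.32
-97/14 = -6.93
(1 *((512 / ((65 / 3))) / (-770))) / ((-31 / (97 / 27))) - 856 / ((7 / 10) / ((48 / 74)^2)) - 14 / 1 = -5051646345842 / 9558323775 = -528.51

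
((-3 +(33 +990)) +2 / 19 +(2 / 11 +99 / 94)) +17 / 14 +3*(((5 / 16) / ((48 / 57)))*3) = 18058630399 / 17602816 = 1025.89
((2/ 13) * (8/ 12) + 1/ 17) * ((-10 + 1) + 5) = -428/ 663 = -0.65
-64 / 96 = -2 / 3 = -0.67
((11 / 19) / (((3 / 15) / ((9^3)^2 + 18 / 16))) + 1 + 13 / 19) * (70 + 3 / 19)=311701776403 / 2888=107929977.98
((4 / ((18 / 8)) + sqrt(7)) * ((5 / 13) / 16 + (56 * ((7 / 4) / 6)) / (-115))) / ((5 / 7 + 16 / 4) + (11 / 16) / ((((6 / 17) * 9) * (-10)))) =-2133684 * sqrt(7) / 84859489 - 3793216 / 84859489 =-0.11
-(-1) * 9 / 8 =9 / 8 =1.12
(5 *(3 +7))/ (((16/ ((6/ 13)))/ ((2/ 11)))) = 75/ 286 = 0.26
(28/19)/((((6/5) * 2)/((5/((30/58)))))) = 1015/171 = 5.94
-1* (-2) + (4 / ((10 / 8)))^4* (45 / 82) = 305162 / 5125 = 59.54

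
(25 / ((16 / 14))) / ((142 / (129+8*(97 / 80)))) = 48545 / 2272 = 21.37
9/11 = 0.82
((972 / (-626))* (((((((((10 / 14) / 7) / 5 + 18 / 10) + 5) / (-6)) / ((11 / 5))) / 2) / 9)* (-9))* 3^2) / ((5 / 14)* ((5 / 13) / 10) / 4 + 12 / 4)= -126688536 / 105393673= -1.20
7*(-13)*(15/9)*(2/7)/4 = -65/6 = -10.83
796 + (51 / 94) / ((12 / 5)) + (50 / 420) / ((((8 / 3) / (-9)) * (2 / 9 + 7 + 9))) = 611915729 / 768544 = 796.20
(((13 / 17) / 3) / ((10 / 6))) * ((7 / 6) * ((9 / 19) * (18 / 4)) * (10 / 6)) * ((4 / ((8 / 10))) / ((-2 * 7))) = -585 / 2584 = -0.23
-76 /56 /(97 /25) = -475 /1358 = -0.35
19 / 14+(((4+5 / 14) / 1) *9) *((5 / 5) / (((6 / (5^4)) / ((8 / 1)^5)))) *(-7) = -13117439981 / 14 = -936959998.64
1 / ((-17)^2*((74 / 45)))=0.00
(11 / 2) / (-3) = -11 / 6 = -1.83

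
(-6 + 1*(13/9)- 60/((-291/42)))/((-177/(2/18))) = -3583/1390689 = -0.00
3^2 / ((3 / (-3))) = -9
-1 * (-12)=12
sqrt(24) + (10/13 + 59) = 2 * sqrt(6) + 777/13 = 64.67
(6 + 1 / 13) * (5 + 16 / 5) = 3239 / 65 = 49.83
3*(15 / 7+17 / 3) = 164 / 7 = 23.43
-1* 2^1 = -2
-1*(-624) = 624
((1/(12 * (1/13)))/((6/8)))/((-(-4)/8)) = 26/9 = 2.89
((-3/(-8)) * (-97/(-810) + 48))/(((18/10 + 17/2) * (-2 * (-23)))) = 38977/1023408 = 0.04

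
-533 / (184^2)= -533 / 33856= -0.02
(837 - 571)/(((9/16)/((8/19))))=1792/9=199.11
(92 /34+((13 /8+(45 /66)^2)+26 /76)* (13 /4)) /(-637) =-13269237 /796667872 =-0.02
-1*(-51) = 51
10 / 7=1.43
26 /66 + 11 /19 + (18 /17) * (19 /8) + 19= 958781 /42636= 22.49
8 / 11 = 0.73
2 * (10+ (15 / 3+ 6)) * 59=2478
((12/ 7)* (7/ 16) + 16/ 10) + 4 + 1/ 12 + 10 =493/ 30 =16.43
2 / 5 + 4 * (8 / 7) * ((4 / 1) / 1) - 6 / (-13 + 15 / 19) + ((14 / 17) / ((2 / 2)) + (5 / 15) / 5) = 4155133 / 207060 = 20.07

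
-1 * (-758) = 758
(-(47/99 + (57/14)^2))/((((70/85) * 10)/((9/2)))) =-5624671/603680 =-9.32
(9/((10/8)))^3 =373.25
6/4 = 3/2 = 1.50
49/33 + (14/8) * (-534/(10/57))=-3514609/660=-5325.17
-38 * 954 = -36252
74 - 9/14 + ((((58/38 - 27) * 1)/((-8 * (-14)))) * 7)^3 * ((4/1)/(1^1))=43952617/768208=57.21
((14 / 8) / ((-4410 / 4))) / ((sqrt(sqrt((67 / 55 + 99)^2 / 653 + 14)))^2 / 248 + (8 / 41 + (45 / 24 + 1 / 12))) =-131937043606940 / 178977491203681779 + 2292884 * sqrt(37897961182) / 59659163734560593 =-0.00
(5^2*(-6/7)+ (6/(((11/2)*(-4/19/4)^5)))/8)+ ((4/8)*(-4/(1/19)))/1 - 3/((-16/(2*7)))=-208027307/616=-337706.67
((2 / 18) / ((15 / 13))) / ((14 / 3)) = 13 / 630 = 0.02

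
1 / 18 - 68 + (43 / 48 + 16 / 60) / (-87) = -1418959 / 20880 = -67.96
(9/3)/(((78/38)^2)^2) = 130321/771147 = 0.17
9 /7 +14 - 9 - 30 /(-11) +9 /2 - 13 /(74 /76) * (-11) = 913833 /5698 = 160.38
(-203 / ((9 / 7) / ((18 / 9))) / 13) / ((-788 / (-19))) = -26999 / 46098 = -0.59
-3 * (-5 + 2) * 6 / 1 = 54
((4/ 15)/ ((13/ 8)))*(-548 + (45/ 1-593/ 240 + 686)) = 86654/ 2925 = 29.63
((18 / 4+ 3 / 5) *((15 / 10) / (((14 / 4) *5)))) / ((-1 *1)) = -153 / 350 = -0.44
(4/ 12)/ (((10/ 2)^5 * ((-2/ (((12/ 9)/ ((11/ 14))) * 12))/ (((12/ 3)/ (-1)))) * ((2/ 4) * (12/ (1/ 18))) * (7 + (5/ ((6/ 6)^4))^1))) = 28/ 8353125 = 0.00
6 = 6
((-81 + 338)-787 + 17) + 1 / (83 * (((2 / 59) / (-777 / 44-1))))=-3795391 / 7304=-519.63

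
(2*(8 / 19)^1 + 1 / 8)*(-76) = -147 / 2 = -73.50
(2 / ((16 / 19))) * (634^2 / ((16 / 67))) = 3997578.03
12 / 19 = 0.63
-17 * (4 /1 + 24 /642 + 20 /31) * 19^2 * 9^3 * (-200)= 13897639087200 /3317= 4189821853.24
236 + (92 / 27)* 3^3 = 328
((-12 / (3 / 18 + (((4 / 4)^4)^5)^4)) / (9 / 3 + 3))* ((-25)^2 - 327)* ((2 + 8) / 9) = -11920 / 21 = -567.62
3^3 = 27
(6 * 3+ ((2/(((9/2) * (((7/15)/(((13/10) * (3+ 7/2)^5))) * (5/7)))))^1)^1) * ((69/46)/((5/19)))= 91791451/800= 114739.31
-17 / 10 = -1.70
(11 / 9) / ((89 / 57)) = 209 / 267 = 0.78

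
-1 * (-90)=90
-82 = -82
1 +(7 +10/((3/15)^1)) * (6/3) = 115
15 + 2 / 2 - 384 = -368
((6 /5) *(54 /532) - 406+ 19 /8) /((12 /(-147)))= 15026459 /3040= 4942.91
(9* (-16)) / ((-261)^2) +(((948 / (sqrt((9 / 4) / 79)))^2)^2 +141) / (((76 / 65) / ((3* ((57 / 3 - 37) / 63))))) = -1469588051613894099191 / 2013354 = -729920347645716.60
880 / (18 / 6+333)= 55 / 21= 2.62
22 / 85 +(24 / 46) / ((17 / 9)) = 1046 / 1955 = 0.54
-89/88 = -1.01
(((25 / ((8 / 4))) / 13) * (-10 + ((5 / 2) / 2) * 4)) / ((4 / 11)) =-1375 / 104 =-13.22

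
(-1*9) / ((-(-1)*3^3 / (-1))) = 1 / 3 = 0.33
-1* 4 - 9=-13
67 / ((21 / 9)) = 201 / 7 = 28.71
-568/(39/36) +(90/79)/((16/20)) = -1074003/2054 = -522.88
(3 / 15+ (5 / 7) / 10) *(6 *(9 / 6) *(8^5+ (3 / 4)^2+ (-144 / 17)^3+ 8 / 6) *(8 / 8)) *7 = 432322238931 / 786080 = 549972.32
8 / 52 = 2 / 13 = 0.15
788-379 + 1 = 410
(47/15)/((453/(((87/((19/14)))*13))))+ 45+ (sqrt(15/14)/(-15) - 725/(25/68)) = -82680379/43035 - sqrt(210)/210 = -1921.30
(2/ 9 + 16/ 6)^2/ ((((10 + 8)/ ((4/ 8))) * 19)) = 169/ 13851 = 0.01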